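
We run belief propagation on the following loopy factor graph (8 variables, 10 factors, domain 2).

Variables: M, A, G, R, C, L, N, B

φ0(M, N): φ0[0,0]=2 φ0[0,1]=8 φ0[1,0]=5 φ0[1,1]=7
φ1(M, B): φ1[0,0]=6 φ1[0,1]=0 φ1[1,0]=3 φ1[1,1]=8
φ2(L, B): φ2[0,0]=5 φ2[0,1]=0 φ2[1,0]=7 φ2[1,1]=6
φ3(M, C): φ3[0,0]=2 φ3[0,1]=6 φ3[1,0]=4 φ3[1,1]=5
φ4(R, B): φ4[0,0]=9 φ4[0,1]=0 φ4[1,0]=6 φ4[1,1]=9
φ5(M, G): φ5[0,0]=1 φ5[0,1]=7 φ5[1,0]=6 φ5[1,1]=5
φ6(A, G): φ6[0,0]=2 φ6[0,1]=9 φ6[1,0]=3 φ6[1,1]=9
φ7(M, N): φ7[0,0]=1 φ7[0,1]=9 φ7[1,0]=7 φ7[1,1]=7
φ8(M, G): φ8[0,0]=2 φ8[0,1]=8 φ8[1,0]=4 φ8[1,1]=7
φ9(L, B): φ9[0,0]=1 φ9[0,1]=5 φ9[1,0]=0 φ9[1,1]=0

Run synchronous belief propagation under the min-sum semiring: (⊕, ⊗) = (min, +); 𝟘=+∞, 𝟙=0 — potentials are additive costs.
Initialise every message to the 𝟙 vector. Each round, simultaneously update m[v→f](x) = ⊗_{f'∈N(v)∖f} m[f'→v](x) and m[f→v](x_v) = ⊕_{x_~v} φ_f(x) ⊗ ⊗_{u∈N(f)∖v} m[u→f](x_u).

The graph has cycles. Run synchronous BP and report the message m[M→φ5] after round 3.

init: all messages = 𝟙 over 2 values
r1 m[φ0→M] = [2, 5]
r1 m[φ0→N] = [2, 7]
r1 m[φ1→M] = [0, 3]
r1 m[φ1→B] = [3, 0]
r1 m[φ2→L] = [0, 6]
r1 m[φ2→B] = [5, 0]
r1 m[φ3→M] = [2, 4]
r1 m[φ3→C] = [2, 5]
r1 m[φ4→R] = [0, 6]
r1 m[φ4→B] = [6, 0]
r1 m[φ5→M] = [1, 5]
r1 m[φ5→G] = [1, 5]
r1 m[φ6→A] = [2, 3]
r1 m[φ6→G] = [2, 9]
r1 m[φ7→M] = [1, 7]
r1 m[φ7→N] = [1, 7]
r1 m[φ8→M] = [2, 4]
r1 m[φ8→G] = [2, 7]
r1 m[φ9→L] = [1, 0]
r1 m[φ9→B] = [0, 0]
r1 m[M→φ0] = [0, 0]
r1 m[M→φ1] = [0, 0]
r1 m[M→φ3] = [0, 0]
r1 m[M→φ5] = [0, 0]
r1 m[M→φ7] = [0, 0]
r1 m[M→φ8] = [0, 0]
r1 m[A→φ6] = [0, 0]
r1 m[G→φ5] = [0, 0]
r1 m[G→φ6] = [0, 0]
r1 m[G→φ8] = [0, 0]
r1 m[R→φ4] = [0, 0]
r1 m[C→φ3] = [0, 0]
r1 m[L→φ2] = [0, 0]
r1 m[L→φ9] = [0, 0]
r1 m[N→φ0] = [0, 0]
r1 m[N→φ7] = [0, 0]
r1 m[B→φ1] = [0, 0]
r1 m[B→φ2] = [0, 0]
r1 m[B→φ4] = [0, 0]
r1 m[B→φ9] = [0, 0]
r2 m[φ0→M] = [2, 5]
r2 m[φ0→N] = [2, 7]
r2 m[φ1→M] = [0, 3]
r2 m[φ1→B] = [3, 0]
r2 m[φ2→L] = [0, 6]
r2 m[φ2→B] = [5, 0]
r2 m[φ3→M] = [2, 4]
r2 m[φ3→C] = [2, 5]
r2 m[φ4→R] = [0, 6]
r2 m[φ4→B] = [6, 0]
r2 m[φ5→M] = [1, 5]
r2 m[φ5→G] = [1, 5]
r2 m[φ6→A] = [2, 3]
r2 m[φ6→G] = [2, 9]
r2 m[φ7→M] = [1, 7]
r2 m[φ7→N] = [1, 7]
r2 m[φ8→M] = [2, 4]
r2 m[φ8→G] = [2, 7]
r2 m[φ9→L] = [1, 0]
r2 m[φ9→B] = [0, 0]
r2 m[M→φ0] = [6, 23]
r2 m[M→φ1] = [8, 25]
r2 m[M→φ3] = [6, 24]
r2 m[M→φ5] = [7, 23]
r2 m[M→φ7] = [7, 21]
r2 m[M→φ8] = [6, 24]
r2 m[A→φ6] = [0, 0]
r2 m[G→φ5] = [4, 16]
r2 m[G→φ6] = [3, 12]
r2 m[G→φ8] = [3, 14]
r2 m[R→φ4] = [0, 0]
r2 m[C→φ3] = [0, 0]
r2 m[L→φ2] = [1, 0]
r2 m[L→φ9] = [0, 6]
r2 m[N→φ0] = [1, 7]
r2 m[N→φ7] = [2, 7]
r2 m[B→φ1] = [11, 0]
r2 m[B→φ2] = [9, 0]
r2 m[B→φ4] = [8, 0]
r2 m[B→φ9] = [14, 0]
r3 m[φ0→M] = [3, 6]
r3 m[φ0→N] = [8, 14]
r3 m[φ1→M] = [0, 8]
r3 m[φ1→B] = [14, 8]
r3 m[φ2→L] = [0, 6]
r3 m[φ2→B] = [6, 1]
r3 m[φ3→M] = [2, 4]
r3 m[φ3→C] = [8, 12]
r3 m[φ4→R] = [0, 9]
r3 m[φ4→B] = [6, 0]
r3 m[φ5→M] = [5, 10]
r3 m[φ5→G] = [8, 14]
r3 m[φ6→A] = [5, 6]
r3 m[φ6→G] = [2, 9]
r3 m[φ7→M] = [3, 9]
r3 m[φ7→N] = [8, 16]
r3 m[φ8→M] = [5, 7]
r3 m[φ8→G] = [8, 14]
r3 m[φ9→L] = [5, 0]
r3 m[φ9→B] = [1, 5]
r3 m[M→φ0] = [6, 23]
r3 m[M→φ1] = [8, 25]
r3 m[M→φ3] = [6, 24]
r3 m[M→φ5] = [7, 23]
r3 m[M→φ7] = [7, 21]
r3 m[M→φ8] = [6, 24]
r3 m[A→φ6] = [0, 0]
r3 m[G→φ5] = [4, 16]
r3 m[G→φ6] = [3, 12]
r3 m[G→φ8] = [3, 14]
r3 m[R→φ4] = [0, 0]
r3 m[C→φ3] = [0, 0]
r3 m[L→φ2] = [1, 0]
r3 m[L→φ9] = [0, 6]
r3 m[N→φ0] = [1, 7]
r3 m[N→φ7] = [2, 7]
r3 m[B→φ1] = [11, 0]
r3 m[B→φ2] = [9, 0]
r3 m[B→φ4] = [8, 0]
r3 m[B→φ9] = [14, 0]

message @ round 3 = [7, 23]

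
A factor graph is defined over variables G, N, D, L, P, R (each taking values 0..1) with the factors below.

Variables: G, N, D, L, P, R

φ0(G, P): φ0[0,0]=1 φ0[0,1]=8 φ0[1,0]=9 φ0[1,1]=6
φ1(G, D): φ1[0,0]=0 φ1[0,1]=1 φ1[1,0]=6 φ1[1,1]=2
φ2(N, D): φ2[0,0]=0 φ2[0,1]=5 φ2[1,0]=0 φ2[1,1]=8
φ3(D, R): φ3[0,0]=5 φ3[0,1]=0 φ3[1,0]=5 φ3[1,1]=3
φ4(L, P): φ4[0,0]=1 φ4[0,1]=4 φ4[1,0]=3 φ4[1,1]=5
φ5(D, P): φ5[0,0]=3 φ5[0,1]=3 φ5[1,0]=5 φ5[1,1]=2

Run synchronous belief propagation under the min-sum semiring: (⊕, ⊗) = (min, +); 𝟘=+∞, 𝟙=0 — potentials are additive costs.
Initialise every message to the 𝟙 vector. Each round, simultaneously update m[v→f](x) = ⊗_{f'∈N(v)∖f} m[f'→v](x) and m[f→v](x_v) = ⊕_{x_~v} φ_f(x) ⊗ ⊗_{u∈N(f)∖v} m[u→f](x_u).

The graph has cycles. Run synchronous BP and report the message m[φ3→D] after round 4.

message @ round 4 = [0, 3]

init: all messages = 𝟙 over 2 values
r1 m[φ0→G] = [1, 6]
r1 m[φ0→P] = [1, 6]
r1 m[φ1→G] = [0, 2]
r1 m[φ1→D] = [0, 1]
r1 m[φ2→N] = [0, 0]
r1 m[φ2→D] = [0, 5]
r1 m[φ3→D] = [0, 3]
r1 m[φ3→R] = [5, 0]
r1 m[φ4→L] = [1, 3]
r1 m[φ4→P] = [1, 4]
r1 m[φ5→D] = [3, 2]
r1 m[φ5→P] = [3, 2]
r1 m[G→φ0] = [0, 0]
r1 m[G→φ1] = [0, 0]
r1 m[N→φ2] = [0, 0]
r1 m[D→φ1] = [0, 0]
r1 m[D→φ2] = [0, 0]
r1 m[D→φ3] = [0, 0]
r1 m[D→φ5] = [0, 0]
r1 m[L→φ4] = [0, 0]
r1 m[P→φ0] = [0, 0]
r1 m[P→φ4] = [0, 0]
r1 m[P→φ5] = [0, 0]
r1 m[R→φ3] = [0, 0]
r2 m[φ0→G] = [1, 6]
r2 m[φ0→P] = [1, 6]
r2 m[φ1→G] = [0, 2]
r2 m[φ1→D] = [0, 1]
r2 m[φ2→N] = [0, 0]
r2 m[φ2→D] = [0, 5]
r2 m[φ3→D] = [0, 3]
r2 m[φ3→R] = [5, 0]
r2 m[φ4→L] = [1, 3]
r2 m[φ4→P] = [1, 4]
r2 m[φ5→D] = [3, 2]
r2 m[φ5→P] = [3, 2]
r2 m[G→φ0] = [0, 2]
r2 m[G→φ1] = [1, 6]
r2 m[N→φ2] = [0, 0]
r2 m[D→φ1] = [3, 10]
r2 m[D→φ2] = [3, 6]
r2 m[D→φ3] = [3, 8]
r2 m[D→φ5] = [0, 9]
r2 m[L→φ4] = [0, 0]
r2 m[P→φ0] = [4, 6]
r2 m[P→φ4] = [4, 8]
r2 m[P→φ5] = [2, 10]
r2 m[R→φ3] = [0, 0]
r3 m[φ0→G] = [5, 12]
r3 m[φ0→P] = [1, 8]
r3 m[φ1→G] = [3, 9]
r3 m[φ1→D] = [1, 2]
r3 m[φ2→N] = [3, 3]
r3 m[φ2→D] = [0, 5]
r3 m[φ3→D] = [0, 3]
r3 m[φ3→R] = [8, 3]
r3 m[φ4→L] = [5, 7]
r3 m[φ4→P] = [1, 4]
r3 m[φ5→D] = [5, 7]
r3 m[φ5→P] = [3, 3]
r3 m[G→φ0] = [0, 2]
r3 m[G→φ1] = [1, 6]
r3 m[N→φ2] = [0, 0]
r3 m[D→φ1] = [3, 10]
r3 m[D→φ2] = [3, 6]
r3 m[D→φ3] = [3, 8]
r3 m[D→φ5] = [0, 9]
r3 m[L→φ4] = [0, 0]
r3 m[P→φ0] = [4, 6]
r3 m[P→φ4] = [4, 8]
r3 m[P→φ5] = [2, 10]
r3 m[R→φ3] = [0, 0]
r4 m[φ0→G] = [5, 12]
r4 m[φ0→P] = [1, 8]
r4 m[φ1→G] = [3, 9]
r4 m[φ1→D] = [1, 2]
r4 m[φ2→N] = [3, 3]
r4 m[φ2→D] = [0, 5]
r4 m[φ3→D] = [0, 3]
r4 m[φ3→R] = [8, 3]
r4 m[φ4→L] = [5, 7]
r4 m[φ4→P] = [1, 4]
r4 m[φ5→D] = [5, 7]
r4 m[φ5→P] = [3, 3]
r4 m[G→φ0] = [3, 9]
r4 m[G→φ1] = [5, 12]
r4 m[N→φ2] = [0, 0]
r4 m[D→φ1] = [5, 15]
r4 m[D→φ2] = [6, 12]
r4 m[D→φ3] = [6, 14]
r4 m[D→φ5] = [1, 10]
r4 m[L→φ4] = [0, 0]
r4 m[P→φ0] = [4, 7]
r4 m[P→φ4] = [4, 11]
r4 m[P→φ5] = [2, 12]
r4 m[R→φ3] = [0, 0]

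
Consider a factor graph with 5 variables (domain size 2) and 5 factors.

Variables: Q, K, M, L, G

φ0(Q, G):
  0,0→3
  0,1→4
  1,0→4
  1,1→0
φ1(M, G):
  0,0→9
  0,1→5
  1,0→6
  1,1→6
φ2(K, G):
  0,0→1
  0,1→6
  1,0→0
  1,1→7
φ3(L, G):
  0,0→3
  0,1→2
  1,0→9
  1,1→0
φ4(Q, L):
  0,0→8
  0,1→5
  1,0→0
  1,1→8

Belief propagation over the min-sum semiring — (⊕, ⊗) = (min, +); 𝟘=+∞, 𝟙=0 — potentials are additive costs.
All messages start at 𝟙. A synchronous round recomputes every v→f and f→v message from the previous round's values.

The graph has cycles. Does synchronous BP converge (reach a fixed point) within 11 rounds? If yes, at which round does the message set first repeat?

init: all messages = 𝟙 over 2 values
r1 m[φ0→Q] = [3, 0]
r1 m[φ0→G] = [3, 0]
r1 m[φ1→M] = [5, 6]
r1 m[φ1→G] = [6, 5]
r1 m[φ2→K] = [1, 0]
r1 m[φ2→G] = [0, 6]
r1 m[φ3→L] = [2, 0]
r1 m[φ3→G] = [3, 0]
r1 m[φ4→Q] = [5, 0]
r1 m[φ4→L] = [0, 5]
r1 m[Q→φ0] = [0, 0]
r1 m[Q→φ4] = [0, 0]
r1 m[K→φ2] = [0, 0]
r1 m[M→φ1] = [0, 0]
r1 m[L→φ3] = [0, 0]
r1 m[L→φ4] = [0, 0]
r1 m[G→φ0] = [0, 0]
r1 m[G→φ1] = [0, 0]
r1 m[G→φ2] = [0, 0]
r1 m[G→φ3] = [0, 0]
r2 m[φ0→Q] = [3, 0]
r2 m[φ0→G] = [3, 0]
r2 m[φ1→M] = [5, 6]
r2 m[φ1→G] = [6, 5]
r2 m[φ2→K] = [1, 0]
r2 m[φ2→G] = [0, 6]
r2 m[φ3→L] = [2, 0]
r2 m[φ3→G] = [3, 0]
r2 m[φ4→Q] = [5, 0]
r2 m[φ4→L] = [0, 5]
r2 m[Q→φ0] = [5, 0]
r2 m[Q→φ4] = [3, 0]
r2 m[K→φ2] = [0, 0]
r2 m[M→φ1] = [0, 0]
r2 m[L→φ3] = [0, 5]
r2 m[L→φ4] = [2, 0]
r2 m[G→φ0] = [9, 11]
r2 m[G→φ1] = [6, 6]
r2 m[G→φ2] = [12, 5]
r2 m[G→φ3] = [9, 11]
r3 m[φ0→Q] = [12, 11]
r3 m[φ0→G] = [4, 0]
r3 m[φ1→M] = [11, 12]
r3 m[φ1→G] = [6, 5]
r3 m[φ2→K] = [11, 12]
r3 m[φ2→G] = [0, 6]
r3 m[φ3→L] = [12, 11]
r3 m[φ3→G] = [3, 2]
r3 m[φ4→Q] = [5, 2]
r3 m[φ4→L] = [0, 8]
r3 m[Q→φ0] = [5, 0]
r3 m[Q→φ4] = [3, 0]
r3 m[K→φ2] = [0, 0]
r3 m[M→φ1] = [0, 0]
r3 m[L→φ3] = [0, 5]
r3 m[L→φ4] = [2, 0]
r3 m[G→φ0] = [9, 11]
r3 m[G→φ1] = [6, 6]
r3 m[G→φ2] = [12, 5]
r3 m[G→φ3] = [9, 11]
r4 m[φ0→Q] = [12, 11]
r4 m[φ0→G] = [4, 0]
r4 m[φ1→M] = [11, 12]
r4 m[φ1→G] = [6, 5]
r4 m[φ2→K] = [11, 12]
r4 m[φ2→G] = [0, 6]
r4 m[φ3→L] = [12, 11]
r4 m[φ3→G] = [3, 2]
r4 m[φ4→Q] = [5, 2]
r4 m[φ4→L] = [0, 8]
r4 m[Q→φ0] = [5, 2]
r4 m[Q→φ4] = [12, 11]
r4 m[K→φ2] = [0, 0]
r4 m[M→φ1] = [0, 0]
r4 m[L→φ3] = [0, 8]
r4 m[L→φ4] = [12, 11]
r4 m[G→φ0] = [9, 13]
r4 m[G→φ1] = [7, 8]
r4 m[G→φ2] = [13, 7]
r4 m[G→φ3] = [10, 11]
r5 m[φ0→Q] = [12, 13]
r5 m[φ0→G] = [6, 2]
r5 m[φ1→M] = [13, 13]
r5 m[φ1→G] = [6, 5]
r5 m[φ2→K] = [13, 13]
r5 m[φ2→G] = [0, 6]
r5 m[φ3→L] = [13, 11]
r5 m[φ3→G] = [3, 2]
r5 m[φ4→Q] = [16, 12]
r5 m[φ4→L] = [11, 17]
r5 m[Q→φ0] = [5, 2]
r5 m[Q→φ4] = [12, 11]
r5 m[K→φ2] = [0, 0]
r5 m[M→φ1] = [0, 0]
r5 m[L→φ3] = [0, 8]
r5 m[L→φ4] = [12, 11]
r5 m[G→φ0] = [9, 13]
r5 m[G→φ1] = [7, 8]
r5 m[G→φ2] = [13, 7]
r5 m[G→φ3] = [10, 11]
r6 m[φ0→Q] = [12, 13]
r6 m[φ0→G] = [6, 2]
r6 m[φ1→M] = [13, 13]
r6 m[φ1→G] = [6, 5]
r6 m[φ2→K] = [13, 13]
r6 m[φ2→G] = [0, 6]
r6 m[φ3→L] = [13, 11]
r6 m[φ3→G] = [3, 2]
r6 m[φ4→Q] = [16, 12]
r6 m[φ4→L] = [11, 17]
r6 m[Q→φ0] = [16, 12]
r6 m[Q→φ4] = [12, 13]
r6 m[K→φ2] = [0, 0]
r6 m[M→φ1] = [0, 0]
r6 m[L→φ3] = [11, 17]
r6 m[L→φ4] = [13, 11]
r6 m[G→φ0] = [9, 13]
r6 m[G→φ1] = [9, 10]
r6 m[G→φ2] = [15, 9]
r6 m[G→φ3] = [12, 13]
r7 m[φ0→Q] = [12, 13]
r7 m[φ0→G] = [16, 12]
r7 m[φ1→M] = [15, 15]
r7 m[φ1→G] = [6, 5]
r7 m[φ2→K] = [15, 15]
r7 m[φ2→G] = [0, 6]
r7 m[φ3→L] = [15, 13]
r7 m[φ3→G] = [14, 13]
r7 m[φ4→Q] = [16, 13]
r7 m[φ4→L] = [13, 17]
r7 m[Q→φ0] = [16, 12]
r7 m[Q→φ4] = [12, 13]
r7 m[K→φ2] = [0, 0]
r7 m[M→φ1] = [0, 0]
r7 m[L→φ3] = [11, 17]
r7 m[L→φ4] = [13, 11]
r7 m[G→φ0] = [9, 13]
r7 m[G→φ1] = [9, 10]
r7 m[G→φ2] = [15, 9]
r7 m[G→φ3] = [12, 13]
r8 m[φ0→Q] = [12, 13]
r8 m[φ0→G] = [16, 12]
r8 m[φ1→M] = [15, 15]
r8 m[φ1→G] = [6, 5]
r8 m[φ2→K] = [15, 15]
r8 m[φ2→G] = [0, 6]
r8 m[φ3→L] = [15, 13]
r8 m[φ3→G] = [14, 13]
r8 m[φ4→Q] = [16, 13]
r8 m[φ4→L] = [13, 17]
r8 m[Q→φ0] = [16, 13]
r8 m[Q→φ4] = [12, 13]
r8 m[K→φ2] = [0, 0]
r8 m[M→φ1] = [0, 0]
r8 m[L→φ3] = [13, 17]
r8 m[L→φ4] = [15, 13]
r8 m[G→φ0] = [20, 24]
r8 m[G→φ1] = [30, 31]
r8 m[G→φ2] = [36, 30]
r8 m[G→φ3] = [22, 23]
r9 m[φ0→Q] = [23, 24]
r9 m[φ0→G] = [17, 13]
r9 m[φ1→M] = [36, 36]
r9 m[φ1→G] = [6, 5]
r9 m[φ2→K] = [36, 36]
r9 m[φ2→G] = [0, 6]
r9 m[φ3→L] = [25, 23]
r9 m[φ3→G] = [16, 15]
r9 m[φ4→Q] = [18, 15]
r9 m[φ4→L] = [13, 17]
r9 m[Q→φ0] = [16, 13]
r9 m[Q→φ4] = [12, 13]
r9 m[K→φ2] = [0, 0]
r9 m[M→φ1] = [0, 0]
r9 m[L→φ3] = [13, 17]
r9 m[L→φ4] = [15, 13]
r9 m[G→φ0] = [20, 24]
r9 m[G→φ1] = [30, 31]
r9 m[G→φ2] = [36, 30]
r9 m[G→φ3] = [22, 23]
r10 m[φ0→Q] = [23, 24]
r10 m[φ0→G] = [17, 13]
r10 m[φ1→M] = [36, 36]
r10 m[φ1→G] = [6, 5]
r10 m[φ2→K] = [36, 36]
r10 m[φ2→G] = [0, 6]
r10 m[φ3→L] = [25, 23]
r10 m[φ3→G] = [16, 15]
r10 m[φ4→Q] = [18, 15]
r10 m[φ4→L] = [13, 17]
r10 m[Q→φ0] = [18, 15]
r10 m[Q→φ4] = [23, 24]
r10 m[K→φ2] = [0, 0]
r10 m[M→φ1] = [0, 0]
r10 m[L→φ3] = [13, 17]
r10 m[L→φ4] = [25, 23]
r10 m[G→φ0] = [22, 26]
r10 m[G→φ1] = [33, 34]
r10 m[G→φ2] = [39, 33]
r10 m[G→φ3] = [23, 24]
r11 m[φ0→Q] = [25, 26]
r11 m[φ0→G] = [19, 15]
r11 m[φ1→M] = [39, 39]
r11 m[φ1→G] = [6, 5]
r11 m[φ2→K] = [39, 39]
r11 m[φ2→G] = [0, 6]
r11 m[φ3→L] = [26, 24]
r11 m[φ3→G] = [16, 15]
r11 m[φ4→Q] = [28, 25]
r11 m[φ4→L] = [24, 28]
r11 m[Q→φ0] = [18, 15]
r11 m[Q→φ4] = [23, 24]
r11 m[K→φ2] = [0, 0]
r11 m[M→φ1] = [0, 0]
r11 m[L→φ3] = [13, 17]
r11 m[L→φ4] = [25, 23]
r11 m[G→φ0] = [22, 26]
r11 m[G→φ1] = [33, 34]
r11 m[G→φ2] = [39, 33]
r11 m[G→φ3] = [23, 24]
no fixed point within 11 rounds

NOT CONVERGED within 11 rounds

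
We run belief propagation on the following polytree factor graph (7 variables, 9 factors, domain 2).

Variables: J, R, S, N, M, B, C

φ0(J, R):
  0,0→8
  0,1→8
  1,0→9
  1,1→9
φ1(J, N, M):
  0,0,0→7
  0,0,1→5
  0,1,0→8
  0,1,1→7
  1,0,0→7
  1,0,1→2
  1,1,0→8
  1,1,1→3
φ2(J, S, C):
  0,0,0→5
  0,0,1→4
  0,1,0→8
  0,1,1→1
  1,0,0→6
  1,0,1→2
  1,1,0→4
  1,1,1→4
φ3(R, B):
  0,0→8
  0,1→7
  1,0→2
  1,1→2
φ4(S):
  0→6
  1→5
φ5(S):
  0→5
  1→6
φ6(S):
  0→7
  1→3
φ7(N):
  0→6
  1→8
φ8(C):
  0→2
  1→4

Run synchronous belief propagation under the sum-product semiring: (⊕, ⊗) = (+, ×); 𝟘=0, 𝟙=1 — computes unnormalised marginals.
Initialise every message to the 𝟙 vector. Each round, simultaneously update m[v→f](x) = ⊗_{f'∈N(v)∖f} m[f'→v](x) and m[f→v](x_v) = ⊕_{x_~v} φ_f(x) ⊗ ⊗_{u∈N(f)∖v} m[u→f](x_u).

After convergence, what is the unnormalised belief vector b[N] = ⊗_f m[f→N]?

b[N] = [138181680, 228127680]

init: all messages = 𝟙 over 2 values
r1 m[φ0→J] = [16, 18]
r1 m[φ0→R] = [17, 17]
r1 m[φ1→J] = [27, 20]
r1 m[φ1→N] = [21, 26]
r1 m[φ1→M] = [30, 17]
r1 m[φ2→J] = [18, 16]
r1 m[φ2→S] = [17, 17]
r1 m[φ2→C] = [23, 11]
r1 m[φ3→R] = [15, 4]
r1 m[φ3→B] = [10, 9]
r1 m[φ4→S] = [6, 5]
r1 m[φ5→S] = [5, 6]
r1 m[φ6→S] = [7, 3]
r1 m[φ7→N] = [6, 8]
r1 m[φ8→C] = [2, 4]
r1 m[J→φ0] = [1, 1]
r1 m[J→φ1] = [1, 1]
r1 m[J→φ2] = [1, 1]
r1 m[R→φ0] = [1, 1]
r1 m[R→φ3] = [1, 1]
r1 m[S→φ2] = [1, 1]
r1 m[S→φ4] = [1, 1]
r1 m[S→φ5] = [1, 1]
r1 m[S→φ6] = [1, 1]
r1 m[N→φ1] = [1, 1]
r1 m[N→φ7] = [1, 1]
r1 m[M→φ1] = [1, 1]
r1 m[B→φ3] = [1, 1]
r1 m[C→φ2] = [1, 1]
r1 m[C→φ8] = [1, 1]
r2 m[φ0→J] = [16, 18]
r2 m[φ0→R] = [17, 17]
r2 m[φ1→J] = [27, 20]
r2 m[φ1→N] = [21, 26]
r2 m[φ1→M] = [30, 17]
r2 m[φ2→J] = [18, 16]
r2 m[φ2→S] = [17, 17]
r2 m[φ2→C] = [23, 11]
r2 m[φ3→R] = [15, 4]
r2 m[φ3→B] = [10, 9]
r2 m[φ4→S] = [6, 5]
r2 m[φ5→S] = [5, 6]
r2 m[φ6→S] = [7, 3]
r2 m[φ7→N] = [6, 8]
r2 m[φ8→C] = [2, 4]
r2 m[J→φ0] = [486, 320]
r2 m[J→φ1] = [288, 288]
r2 m[J→φ2] = [432, 360]
r2 m[R→φ0] = [15, 4]
r2 m[R→φ3] = [17, 17]
r2 m[S→φ2] = [210, 90]
r2 m[S→φ4] = [595, 306]
r2 m[S→φ5] = [714, 255]
r2 m[S→φ6] = [510, 510]
r2 m[N→φ1] = [6, 8]
r2 m[N→φ7] = [21, 26]
r2 m[M→φ1] = [1, 1]
r2 m[B→φ3] = [1, 1]
r2 m[C→φ2] = [2, 4]
r2 m[C→φ8] = [23, 11]
r3 m[φ0→J] = [152, 171]
r3 m[φ0→R] = [6768, 6768]
r3 m[φ1→J] = [192, 142]
r3 m[φ1→N] = [6048, 7488]
r3 m[φ1→M] = [61056, 35136]
r3 m[φ2→J] = [7260, 6360]
r3 m[φ2→S] = [18432, 17280]
r3 m[φ2→C] = [1347840, 682560]
r3 m[φ3→R] = [15, 4]
r3 m[φ3→B] = [170, 153]
r3 m[φ4→S] = [6, 5]
r3 m[φ5→S] = [5, 6]
r3 m[φ6→S] = [7, 3]
r3 m[φ7→N] = [6, 8]
r3 m[φ8→C] = [2, 4]
r3 m[J→φ0] = [486, 320]
r3 m[J→φ1] = [288, 288]
r3 m[J→φ2] = [432, 360]
r3 m[R→φ0] = [15, 4]
r3 m[R→φ3] = [17, 17]
r3 m[S→φ2] = [210, 90]
r3 m[S→φ4] = [595, 306]
r3 m[S→φ5] = [714, 255]
r3 m[S→φ6] = [510, 510]
r3 m[N→φ1] = [6, 8]
r3 m[N→φ7] = [21, 26]
r3 m[M→φ1] = [1, 1]
r3 m[B→φ3] = [1, 1]
r3 m[C→φ2] = [2, 4]
r3 m[C→φ8] = [23, 11]
r4 m[φ0→J] = [152, 171]
r4 m[φ0→R] = [6768, 6768]
r4 m[φ1→J] = [192, 142]
r4 m[φ1→N] = [6048, 7488]
r4 m[φ1→M] = [61056, 35136]
r4 m[φ2→J] = [7260, 6360]
r4 m[φ2→S] = [18432, 17280]
r4 m[φ2→C] = [1347840, 682560]
r4 m[φ3→R] = [15, 4]
r4 m[φ3→B] = [170, 153]
r4 m[φ4→S] = [6, 5]
r4 m[φ5→S] = [5, 6]
r4 m[φ6→S] = [7, 3]
r4 m[φ7→N] = [6, 8]
r4 m[φ8→C] = [2, 4]
r4 m[J→φ0] = [1393920, 903120]
r4 m[J→φ1] = [1103520, 1087560]
r4 m[J→φ2] = [29184, 24282]
r4 m[R→φ0] = [15, 4]
r4 m[R→φ3] = [6768, 6768]
r4 m[S→φ2] = [210, 90]
r4 m[S→φ4] = [645120, 311040]
r4 m[S→φ5] = [774144, 259200]
r4 m[S→φ6] = [552960, 518400]
r4 m[N→φ1] = [6, 8]
r4 m[N→φ7] = [6048, 7488]
r4 m[M→φ1] = [1, 1]
r4 m[B→φ3] = [1, 1]
r4 m[C→φ2] = [2, 4]
r4 m[C→φ8] = [1347840, 682560]
r5 m[φ0→J] = [152, 171]
r5 m[φ0→R] = [19279440, 19279440]
r5 m[φ1→J] = [192, 142]
r5 m[φ1→N] = [23030280, 28515960]
r5 m[φ1→M] = [232254480, 134054880]
r5 m[φ2→J] = [7260, 6360]
r5 m[φ2→S] = [1244424, 1166448]
r5 m[φ2→C] = [90992520, 46081080]
r5 m[φ3→R] = [15, 4]
r5 m[φ3→B] = [67680, 60912]
r5 m[φ4→S] = [6, 5]
r5 m[φ5→S] = [5, 6]
r5 m[φ6→S] = [7, 3]
r5 m[φ7→N] = [6, 8]
r5 m[φ8→C] = [2, 4]
r5 m[J→φ0] = [1393920, 903120]
r5 m[J→φ1] = [1103520, 1087560]
r5 m[J→φ2] = [29184, 24282]
r5 m[R→φ0] = [15, 4]
r5 m[R→φ3] = [6768, 6768]
r5 m[S→φ2] = [210, 90]
r5 m[S→φ4] = [645120, 311040]
r5 m[S→φ5] = [774144, 259200]
r5 m[S→φ6] = [552960, 518400]
r5 m[N→φ1] = [6, 8]
r5 m[N→φ7] = [6048, 7488]
r5 m[M→φ1] = [1, 1]
r5 m[B→φ3] = [1, 1]
r5 m[C→φ2] = [2, 4]
r5 m[C→φ8] = [1347840, 682560]
r6 m[φ0→J] = [152, 171]
r6 m[φ0→R] = [19279440, 19279440]
r6 m[φ1→J] = [192, 142]
r6 m[φ1→N] = [23030280, 28515960]
r6 m[φ1→M] = [232254480, 134054880]
r6 m[φ2→J] = [7260, 6360]
r6 m[φ2→S] = [1244424, 1166448]
r6 m[φ2→C] = [90992520, 46081080]
r6 m[φ3→R] = [15, 4]
r6 m[φ3→B] = [67680, 60912]
r6 m[φ4→S] = [6, 5]
r6 m[φ5→S] = [5, 6]
r6 m[φ6→S] = [7, 3]
r6 m[φ7→N] = [6, 8]
r6 m[φ8→C] = [2, 4]
r6 m[J→φ0] = [1393920, 903120]
r6 m[J→φ1] = [1103520, 1087560]
r6 m[J→φ2] = [29184, 24282]
r6 m[R→φ0] = [15, 4]
r6 m[R→φ3] = [19279440, 19279440]
r6 m[S→φ2] = [210, 90]
r6 m[S→φ4] = [43554840, 20996064]
r6 m[S→φ5] = [52265808, 17496720]
r6 m[S→φ6] = [37332720, 34993440]
r6 m[N→φ1] = [6, 8]
r6 m[N→φ7] = [23030280, 28515960]
r6 m[M→φ1] = [1, 1]
r6 m[B→φ3] = [1, 1]
r6 m[C→φ2] = [2, 4]
r6 m[C→φ8] = [90992520, 46081080]
r7 m[φ0→J] = [152, 171]
r7 m[φ0→R] = [19279440, 19279440]
r7 m[φ1→J] = [192, 142]
r7 m[φ1→N] = [23030280, 28515960]
r7 m[φ1→M] = [232254480, 134054880]
r7 m[φ2→J] = [7260, 6360]
r7 m[φ2→S] = [1244424, 1166448]
r7 m[φ2→C] = [90992520, 46081080]
r7 m[φ3→R] = [15, 4]
r7 m[φ3→B] = [192794400, 173514960]
r7 m[φ4→S] = [6, 5]
r7 m[φ5→S] = [5, 6]
r7 m[φ6→S] = [7, 3]
r7 m[φ7→N] = [6, 8]
r7 m[φ8→C] = [2, 4]
r7 m[J→φ0] = [1393920, 903120]
r7 m[J→φ1] = [1103520, 1087560]
r7 m[J→φ2] = [29184, 24282]
r7 m[R→φ0] = [15, 4]
r7 m[R→φ3] = [19279440, 19279440]
r7 m[S→φ2] = [210, 90]
r7 m[S→φ4] = [43554840, 20996064]
r7 m[S→φ5] = [52265808, 17496720]
r7 m[S→φ6] = [37332720, 34993440]
r7 m[N→φ1] = [6, 8]
r7 m[N→φ7] = [23030280, 28515960]
r7 m[M→φ1] = [1, 1]
r7 m[B→φ3] = [1, 1]
r7 m[C→φ2] = [2, 4]
r7 m[C→φ8] = [90992520, 46081080]
r8 m[φ0→J] = [152, 171]
r8 m[φ0→R] = [19279440, 19279440]
r8 m[φ1→J] = [192, 142]
r8 m[φ1→N] = [23030280, 28515960]
r8 m[φ1→M] = [232254480, 134054880]
r8 m[φ2→J] = [7260, 6360]
r8 m[φ2→S] = [1244424, 1166448]
r8 m[φ2→C] = [90992520, 46081080]
r8 m[φ3→R] = [15, 4]
r8 m[φ3→B] = [192794400, 173514960]
r8 m[φ4→S] = [6, 5]
r8 m[φ5→S] = [5, 6]
r8 m[φ6→S] = [7, 3]
r8 m[φ7→N] = [6, 8]
r8 m[φ8→C] = [2, 4]
r8 m[J→φ0] = [1393920, 903120]
r8 m[J→φ1] = [1103520, 1087560]
r8 m[J→φ2] = [29184, 24282]
r8 m[R→φ0] = [15, 4]
r8 m[R→φ3] = [19279440, 19279440]
r8 m[S→φ2] = [210, 90]
r8 m[S→φ4] = [43554840, 20996064]
r8 m[S→φ5] = [52265808, 17496720]
r8 m[S→φ6] = [37332720, 34993440]
r8 m[N→φ1] = [6, 8]
r8 m[N→φ7] = [23030280, 28515960]
r8 m[M→φ1] = [1, 1]
r8 m[B→φ3] = [1, 1]
r8 m[C→φ2] = [2, 4]
r8 m[C→φ8] = [90992520, 46081080]
fixed point reached at round 8
b[N] = ⊗ incoming = [138181680, 228127680]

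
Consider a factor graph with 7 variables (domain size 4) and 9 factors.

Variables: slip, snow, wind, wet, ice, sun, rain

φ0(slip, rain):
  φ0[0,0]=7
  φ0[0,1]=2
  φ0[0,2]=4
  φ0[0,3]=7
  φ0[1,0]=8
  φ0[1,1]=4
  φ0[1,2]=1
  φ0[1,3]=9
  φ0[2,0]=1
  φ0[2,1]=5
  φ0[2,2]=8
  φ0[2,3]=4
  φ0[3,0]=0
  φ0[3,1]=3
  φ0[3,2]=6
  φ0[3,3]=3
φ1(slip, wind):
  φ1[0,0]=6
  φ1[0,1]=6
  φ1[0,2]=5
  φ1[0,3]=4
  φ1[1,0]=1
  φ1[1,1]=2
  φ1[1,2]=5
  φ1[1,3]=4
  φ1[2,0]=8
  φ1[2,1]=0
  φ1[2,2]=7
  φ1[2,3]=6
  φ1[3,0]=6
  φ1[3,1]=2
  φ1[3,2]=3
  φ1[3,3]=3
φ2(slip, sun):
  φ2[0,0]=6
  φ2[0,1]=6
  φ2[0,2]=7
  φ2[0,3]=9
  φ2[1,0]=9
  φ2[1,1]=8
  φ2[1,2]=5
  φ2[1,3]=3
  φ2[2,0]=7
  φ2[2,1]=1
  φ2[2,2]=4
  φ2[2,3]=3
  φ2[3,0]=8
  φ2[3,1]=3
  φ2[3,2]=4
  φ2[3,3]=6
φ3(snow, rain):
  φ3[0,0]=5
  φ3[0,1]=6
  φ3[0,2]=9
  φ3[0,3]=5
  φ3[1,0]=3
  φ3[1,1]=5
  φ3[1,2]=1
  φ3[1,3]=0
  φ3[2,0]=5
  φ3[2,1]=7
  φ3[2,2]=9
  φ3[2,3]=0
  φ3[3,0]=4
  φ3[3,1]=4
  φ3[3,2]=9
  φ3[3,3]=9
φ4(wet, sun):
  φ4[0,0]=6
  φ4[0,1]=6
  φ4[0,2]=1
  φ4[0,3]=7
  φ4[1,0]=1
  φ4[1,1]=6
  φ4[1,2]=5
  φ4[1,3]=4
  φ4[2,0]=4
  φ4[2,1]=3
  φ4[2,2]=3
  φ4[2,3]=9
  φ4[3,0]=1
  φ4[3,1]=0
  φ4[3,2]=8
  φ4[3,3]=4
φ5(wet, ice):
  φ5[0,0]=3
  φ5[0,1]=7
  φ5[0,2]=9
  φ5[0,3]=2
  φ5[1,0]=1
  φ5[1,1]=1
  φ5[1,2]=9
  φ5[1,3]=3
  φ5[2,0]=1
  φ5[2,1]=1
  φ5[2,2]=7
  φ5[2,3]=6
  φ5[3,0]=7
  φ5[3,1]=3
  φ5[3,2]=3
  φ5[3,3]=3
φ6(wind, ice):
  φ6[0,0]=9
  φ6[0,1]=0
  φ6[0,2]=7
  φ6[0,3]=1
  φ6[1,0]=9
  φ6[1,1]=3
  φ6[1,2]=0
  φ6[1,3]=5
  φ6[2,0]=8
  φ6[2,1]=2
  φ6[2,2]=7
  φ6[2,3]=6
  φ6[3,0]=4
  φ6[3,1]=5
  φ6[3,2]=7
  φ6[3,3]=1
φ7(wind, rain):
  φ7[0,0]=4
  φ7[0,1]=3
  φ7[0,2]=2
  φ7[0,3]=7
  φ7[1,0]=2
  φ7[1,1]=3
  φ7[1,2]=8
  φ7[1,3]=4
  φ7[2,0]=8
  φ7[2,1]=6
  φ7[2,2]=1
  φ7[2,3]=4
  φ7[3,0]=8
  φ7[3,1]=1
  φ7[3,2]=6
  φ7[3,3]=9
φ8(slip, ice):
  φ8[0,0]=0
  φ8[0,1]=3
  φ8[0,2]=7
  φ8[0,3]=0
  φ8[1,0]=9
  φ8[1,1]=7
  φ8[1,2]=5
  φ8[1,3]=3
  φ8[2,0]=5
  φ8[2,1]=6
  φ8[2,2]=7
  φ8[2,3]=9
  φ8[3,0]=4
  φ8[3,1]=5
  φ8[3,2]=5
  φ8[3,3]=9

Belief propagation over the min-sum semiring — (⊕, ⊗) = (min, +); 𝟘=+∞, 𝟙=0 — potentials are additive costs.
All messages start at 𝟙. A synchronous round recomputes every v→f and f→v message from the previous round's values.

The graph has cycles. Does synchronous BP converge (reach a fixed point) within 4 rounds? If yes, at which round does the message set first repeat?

NOT CONVERGED within 4 rounds

init: all messages = 𝟙 over 4 values
r1 m[φ0→slip] = [2, 1, 1, 0]
r1 m[φ0→rain] = [0, 2, 1, 3]
r1 m[φ1→slip] = [4, 1, 0, 2]
r1 m[φ1→wind] = [1, 0, 3, 3]
r1 m[φ2→slip] = [6, 3, 1, 3]
r1 m[φ2→sun] = [6, 1, 4, 3]
r1 m[φ3→snow] = [5, 0, 0, 4]
r1 m[φ3→rain] = [3, 4, 1, 0]
r1 m[φ4→wet] = [1, 1, 3, 0]
r1 m[φ4→sun] = [1, 0, 1, 4]
r1 m[φ5→wet] = [2, 1, 1, 3]
r1 m[φ5→ice] = [1, 1, 3, 2]
r1 m[φ6→wind] = [0, 0, 2, 1]
r1 m[φ6→ice] = [4, 0, 0, 1]
r1 m[φ7→wind] = [2, 2, 1, 1]
r1 m[φ7→rain] = [2, 1, 1, 4]
r1 m[φ8→slip] = [0, 3, 5, 4]
r1 m[φ8→ice] = [0, 3, 5, 0]
r1 m[slip→φ0] = [0, 0, 0, 0]
r1 m[slip→φ1] = [0, 0, 0, 0]
r1 m[slip→φ2] = [0, 0, 0, 0]
r1 m[slip→φ8] = [0, 0, 0, 0]
r1 m[snow→φ3] = [0, 0, 0, 0]
r1 m[wind→φ1] = [0, 0, 0, 0]
r1 m[wind→φ6] = [0, 0, 0, 0]
r1 m[wind→φ7] = [0, 0, 0, 0]
r1 m[wet→φ4] = [0, 0, 0, 0]
r1 m[wet→φ5] = [0, 0, 0, 0]
r1 m[ice→φ5] = [0, 0, 0, 0]
r1 m[ice→φ6] = [0, 0, 0, 0]
r1 m[ice→φ8] = [0, 0, 0, 0]
r1 m[sun→φ2] = [0, 0, 0, 0]
r1 m[sun→φ4] = [0, 0, 0, 0]
r1 m[rain→φ0] = [0, 0, 0, 0]
r1 m[rain→φ3] = [0, 0, 0, 0]
r1 m[rain→φ7] = [0, 0, 0, 0]
r2 m[φ0→slip] = [2, 1, 1, 0]
r2 m[φ0→rain] = [0, 2, 1, 3]
r2 m[φ1→slip] = [4, 1, 0, 2]
r2 m[φ1→wind] = [1, 0, 3, 3]
r2 m[φ2→slip] = [6, 3, 1, 3]
r2 m[φ2→sun] = [6, 1, 4, 3]
r2 m[φ3→snow] = [5, 0, 0, 4]
r2 m[φ3→rain] = [3, 4, 1, 0]
r2 m[φ4→wet] = [1, 1, 3, 0]
r2 m[φ4→sun] = [1, 0, 1, 4]
r2 m[φ5→wet] = [2, 1, 1, 3]
r2 m[φ5→ice] = [1, 1, 3, 2]
r2 m[φ6→wind] = [0, 0, 2, 1]
r2 m[φ6→ice] = [4, 0, 0, 1]
r2 m[φ7→wind] = [2, 2, 1, 1]
r2 m[φ7→rain] = [2, 1, 1, 4]
r2 m[φ8→slip] = [0, 3, 5, 4]
r2 m[φ8→ice] = [0, 3, 5, 0]
r2 m[slip→φ0] = [10, 7, 6, 9]
r2 m[slip→φ1] = [8, 7, 7, 7]
r2 m[slip→φ2] = [6, 5, 6, 6]
r2 m[slip→φ8] = [12, 5, 2, 5]
r2 m[snow→φ3] = [0, 0, 0, 0]
r2 m[wind→φ1] = [2, 2, 3, 2]
r2 m[wind→φ6] = [3, 2, 4, 4]
r2 m[wind→φ7] = [1, 0, 5, 4]
r2 m[wet→φ4] = [2, 1, 1, 3]
r2 m[wet→φ5] = [1, 1, 3, 0]
r2 m[ice→φ5] = [4, 3, 5, 1]
r2 m[ice→φ6] = [1, 4, 8, 2]
r2 m[ice→φ8] = [5, 1, 3, 3]
r2 m[sun→φ2] = [1, 0, 1, 4]
r2 m[sun→φ4] = [6, 1, 4, 3]
r2 m[rain→φ0] = [5, 5, 2, 4]
r2 m[rain→φ3] = [2, 3, 2, 7]
r2 m[rain→φ7] = [3, 6, 2, 3]
r3 m[φ0→slip] = [6, 3, 6, 5]
r3 m[φ0→rain] = [7, 11, 8, 10]
r3 m[φ1→slip] = [6, 3, 2, 4]
r3 m[φ1→wind] = [8, 7, 10, 10]
r3 m[φ2→slip] = [6, 6, 1, 3]
r3 m[φ2→sun] = [12, 7, 10, 8]
r3 m[φ3→snow] = [7, 3, 7, 6]
r3 m[φ3→rain] = [3, 4, 1, 0]
r3 m[φ4→wet] = [5, 7, 4, 1]
r3 m[φ4→sun] = [2, 3, 3, 5]
r3 m[φ5→wet] = [3, 4, 4, 4]
r3 m[φ5→ice] = [2, 2, 3, 3]
r3 m[φ6→wind] = [3, 7, 6, 3]
r3 m[φ6→ice] = [8, 3, 2, 4]
r3 m[φ7→wind] = [4, 5, 3, 7]
r3 m[φ7→rain] = [2, 3, 3, 4]
r3 m[φ8→slip] = [3, 6, 7, 6]
r3 m[φ8→ice] = [7, 8, 9, 8]
r3 m[slip→φ0] = [10, 7, 6, 9]
r3 m[slip→φ1] = [8, 7, 7, 7]
r3 m[slip→φ2] = [6, 5, 6, 6]
r3 m[slip→φ8] = [12, 5, 2, 5]
r3 m[snow→φ3] = [0, 0, 0, 0]
r3 m[wind→φ1] = [2, 2, 3, 2]
r3 m[wind→φ6] = [3, 2, 4, 4]
r3 m[wind→φ7] = [1, 0, 5, 4]
r3 m[wet→φ4] = [2, 1, 1, 3]
r3 m[wet→φ5] = [1, 1, 3, 0]
r3 m[ice→φ5] = [4, 3, 5, 1]
r3 m[ice→φ6] = [1, 4, 8, 2]
r3 m[ice→φ8] = [5, 1, 3, 3]
r3 m[sun→φ2] = [1, 0, 1, 4]
r3 m[sun→φ4] = [6, 1, 4, 3]
r3 m[rain→φ0] = [5, 5, 2, 4]
r3 m[rain→φ3] = [2, 3, 2, 7]
r3 m[rain→φ7] = [3, 6, 2, 3]
r4 m[φ0→slip] = [6, 3, 6, 5]
r4 m[φ0→rain] = [7, 11, 8, 10]
r4 m[φ1→slip] = [6, 3, 2, 4]
r4 m[φ1→wind] = [8, 7, 10, 10]
r4 m[φ2→slip] = [6, 6, 1, 3]
r4 m[φ2→sun] = [12, 7, 10, 8]
r4 m[φ3→snow] = [7, 3, 7, 6]
r4 m[φ3→rain] = [3, 4, 1, 0]
r4 m[φ4→wet] = [5, 7, 4, 1]
r4 m[φ4→sun] = [2, 3, 3, 5]
r4 m[φ5→wet] = [3, 4, 4, 4]
r4 m[φ5→ice] = [2, 2, 3, 3]
r4 m[φ6→wind] = [3, 7, 6, 3]
r4 m[φ6→ice] = [8, 3, 2, 4]
r4 m[φ7→wind] = [4, 5, 3, 7]
r4 m[φ7→rain] = [2, 3, 3, 4]
r4 m[φ8→slip] = [3, 6, 7, 6]
r4 m[φ8→ice] = [7, 8, 9, 8]
r4 m[slip→φ0] = [15, 15, 10, 13]
r4 m[slip→φ1] = [15, 15, 14, 14]
r4 m[slip→φ2] = [15, 12, 15, 15]
r4 m[slip→φ8] = [18, 12, 9, 12]
r4 m[snow→φ3] = [0, 0, 0, 0]
r4 m[wind→φ1] = [7, 12, 9, 10]
r4 m[wind→φ6] = [12, 12, 13, 17]
r4 m[wind→φ7] = [11, 14, 16, 13]
r4 m[wet→φ4] = [3, 4, 4, 4]
r4 m[wet→φ5] = [5, 7, 4, 1]
r4 m[ice→φ5] = [15, 11, 11, 12]
r4 m[ice→φ6] = [9, 10, 12, 11]
r4 m[ice→φ8] = [10, 5, 5, 7]
r4 m[sun→φ2] = [2, 3, 3, 5]
r4 m[sun→φ4] = [12, 7, 10, 8]
r4 m[rain→φ0] = [5, 7, 4, 4]
r4 m[rain→φ3] = [9, 14, 11, 14]
r4 m[rain→φ7] = [10, 15, 9, 10]
no fixed point within 4 rounds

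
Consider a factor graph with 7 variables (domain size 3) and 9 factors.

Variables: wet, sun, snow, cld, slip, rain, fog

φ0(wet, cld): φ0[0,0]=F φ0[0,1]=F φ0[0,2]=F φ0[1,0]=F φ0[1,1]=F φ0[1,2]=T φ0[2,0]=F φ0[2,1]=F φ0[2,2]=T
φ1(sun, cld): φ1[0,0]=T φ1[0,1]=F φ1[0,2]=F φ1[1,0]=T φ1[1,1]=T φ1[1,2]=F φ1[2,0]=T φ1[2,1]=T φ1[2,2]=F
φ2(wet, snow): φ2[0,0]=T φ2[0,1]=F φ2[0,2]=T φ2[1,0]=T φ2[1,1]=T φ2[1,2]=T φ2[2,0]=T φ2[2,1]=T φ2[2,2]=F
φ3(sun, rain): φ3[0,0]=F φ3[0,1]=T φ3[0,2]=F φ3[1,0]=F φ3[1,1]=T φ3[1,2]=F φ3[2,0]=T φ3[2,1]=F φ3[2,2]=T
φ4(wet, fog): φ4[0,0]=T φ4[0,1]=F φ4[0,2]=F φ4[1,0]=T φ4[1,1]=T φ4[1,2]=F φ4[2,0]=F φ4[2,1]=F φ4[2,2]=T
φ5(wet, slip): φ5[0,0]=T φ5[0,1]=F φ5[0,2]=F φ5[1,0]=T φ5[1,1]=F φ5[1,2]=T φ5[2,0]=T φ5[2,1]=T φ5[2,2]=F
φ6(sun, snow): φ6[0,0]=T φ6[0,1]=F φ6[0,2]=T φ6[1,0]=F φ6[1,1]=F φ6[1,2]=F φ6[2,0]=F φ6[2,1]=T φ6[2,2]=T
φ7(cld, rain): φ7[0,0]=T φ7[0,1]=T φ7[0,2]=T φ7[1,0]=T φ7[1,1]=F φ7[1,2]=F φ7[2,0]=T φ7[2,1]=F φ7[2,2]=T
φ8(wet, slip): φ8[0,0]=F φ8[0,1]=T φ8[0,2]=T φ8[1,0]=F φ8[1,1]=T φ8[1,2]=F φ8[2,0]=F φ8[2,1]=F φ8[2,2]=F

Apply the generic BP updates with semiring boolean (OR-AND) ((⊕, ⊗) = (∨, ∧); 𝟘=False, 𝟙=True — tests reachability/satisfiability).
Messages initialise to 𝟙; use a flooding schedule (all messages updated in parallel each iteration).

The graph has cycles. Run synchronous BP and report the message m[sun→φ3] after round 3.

message @ round 3 = [T, F, T]

init: all messages = 𝟙 over 3 values
r1 m[φ0→wet] = [F, T, T]
r1 m[φ0→cld] = [F, F, T]
r1 m[φ1→sun] = [T, T, T]
r1 m[φ1→cld] = [T, T, F]
r1 m[φ2→wet] = [T, T, T]
r1 m[φ2→snow] = [T, T, T]
r1 m[φ3→sun] = [T, T, T]
r1 m[φ3→rain] = [T, T, T]
r1 m[φ4→wet] = [T, T, T]
r1 m[φ4→fog] = [T, T, T]
r1 m[φ5→wet] = [T, T, T]
r1 m[φ5→slip] = [T, T, T]
r1 m[φ6→sun] = [T, F, T]
r1 m[φ6→snow] = [T, T, T]
r1 m[φ7→cld] = [T, T, T]
r1 m[φ7→rain] = [T, T, T]
r1 m[φ8→wet] = [T, T, F]
r1 m[φ8→slip] = [F, T, T]
r1 m[wet→φ0] = [T, T, T]
r1 m[wet→φ2] = [T, T, T]
r1 m[wet→φ4] = [T, T, T]
r1 m[wet→φ5] = [T, T, T]
r1 m[wet→φ8] = [T, T, T]
r1 m[sun→φ1] = [T, T, T]
r1 m[sun→φ3] = [T, T, T]
r1 m[sun→φ6] = [T, T, T]
r1 m[snow→φ2] = [T, T, T]
r1 m[snow→φ6] = [T, T, T]
r1 m[cld→φ0] = [T, T, T]
r1 m[cld→φ1] = [T, T, T]
r1 m[cld→φ7] = [T, T, T]
r1 m[slip→φ5] = [T, T, T]
r1 m[slip→φ8] = [T, T, T]
r1 m[rain→φ3] = [T, T, T]
r1 m[rain→φ7] = [T, T, T]
r1 m[fog→φ4] = [T, T, T]
r2 m[φ0→wet] = [F, T, T]
r2 m[φ0→cld] = [F, F, T]
r2 m[φ1→sun] = [T, T, T]
r2 m[φ1→cld] = [T, T, F]
r2 m[φ2→wet] = [T, T, T]
r2 m[φ2→snow] = [T, T, T]
r2 m[φ3→sun] = [T, T, T]
r2 m[φ3→rain] = [T, T, T]
r2 m[φ4→wet] = [T, T, T]
r2 m[φ4→fog] = [T, T, T]
r2 m[φ5→wet] = [T, T, T]
r2 m[φ5→slip] = [T, T, T]
r2 m[φ6→sun] = [T, F, T]
r2 m[φ6→snow] = [T, T, T]
r2 m[φ7→cld] = [T, T, T]
r2 m[φ7→rain] = [T, T, T]
r2 m[φ8→wet] = [T, T, F]
r2 m[φ8→slip] = [F, T, T]
r2 m[wet→φ0] = [T, T, F]
r2 m[wet→φ2] = [F, T, F]
r2 m[wet→φ4] = [F, T, F]
r2 m[wet→φ5] = [F, T, F]
r2 m[wet→φ8] = [F, T, T]
r2 m[sun→φ1] = [T, F, T]
r2 m[sun→φ3] = [T, F, T]
r2 m[sun→φ6] = [T, T, T]
r2 m[snow→φ2] = [T, T, T]
r2 m[snow→φ6] = [T, T, T]
r2 m[cld→φ0] = [T, T, F]
r2 m[cld→φ1] = [F, F, T]
r2 m[cld→φ7] = [F, F, F]
r2 m[slip→φ5] = [F, T, T]
r2 m[slip→φ8] = [T, T, T]
r2 m[rain→φ3] = [T, T, T]
r2 m[rain→φ7] = [T, T, T]
r2 m[fog→φ4] = [T, T, T]
r3 m[φ0→wet] = [F, F, F]
r3 m[φ0→cld] = [F, F, T]
r3 m[φ1→sun] = [F, F, F]
r3 m[φ1→cld] = [T, T, F]
r3 m[φ2→wet] = [T, T, T]
r3 m[φ2→snow] = [T, T, T]
r3 m[φ3→sun] = [T, T, T]
r3 m[φ3→rain] = [T, T, T]
r3 m[φ4→wet] = [T, T, T]
r3 m[φ4→fog] = [T, T, F]
r3 m[φ5→wet] = [F, T, T]
r3 m[φ5→slip] = [T, F, T]
r3 m[φ6→sun] = [T, F, T]
r3 m[φ6→snow] = [T, T, T]
r3 m[φ7→cld] = [T, T, T]
r3 m[φ7→rain] = [F, F, F]
r3 m[φ8→wet] = [T, T, F]
r3 m[φ8→slip] = [F, T, F]
r3 m[wet→φ0] = [T, T, F]
r3 m[wet→φ2] = [F, T, F]
r3 m[wet→φ4] = [F, T, F]
r3 m[wet→φ5] = [F, T, F]
r3 m[wet→φ8] = [F, T, T]
r3 m[sun→φ1] = [T, F, T]
r3 m[sun→φ3] = [T, F, T]
r3 m[sun→φ6] = [T, T, T]
r3 m[snow→φ2] = [T, T, T]
r3 m[snow→φ6] = [T, T, T]
r3 m[cld→φ0] = [T, T, F]
r3 m[cld→φ1] = [F, F, T]
r3 m[cld→φ7] = [F, F, F]
r3 m[slip→φ5] = [F, T, T]
r3 m[slip→φ8] = [T, T, T]
r3 m[rain→φ3] = [T, T, T]
r3 m[rain→φ7] = [T, T, T]
r3 m[fog→φ4] = [T, T, T]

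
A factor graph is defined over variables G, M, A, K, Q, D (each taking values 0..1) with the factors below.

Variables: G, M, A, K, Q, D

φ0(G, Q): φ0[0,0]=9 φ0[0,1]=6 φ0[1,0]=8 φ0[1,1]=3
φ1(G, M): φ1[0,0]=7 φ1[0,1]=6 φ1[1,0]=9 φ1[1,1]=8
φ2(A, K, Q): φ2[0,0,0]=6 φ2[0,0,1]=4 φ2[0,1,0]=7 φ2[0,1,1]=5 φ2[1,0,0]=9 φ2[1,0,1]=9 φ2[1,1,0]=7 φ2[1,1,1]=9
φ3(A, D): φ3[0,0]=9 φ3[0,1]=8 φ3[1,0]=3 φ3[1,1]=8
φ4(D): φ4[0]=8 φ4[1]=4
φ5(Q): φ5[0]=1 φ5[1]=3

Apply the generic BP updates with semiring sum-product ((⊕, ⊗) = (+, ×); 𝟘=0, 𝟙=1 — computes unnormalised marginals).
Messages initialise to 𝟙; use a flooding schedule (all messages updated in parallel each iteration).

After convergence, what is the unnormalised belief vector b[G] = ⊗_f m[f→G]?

b[G] = [717912, 603160]

init: all messages = 𝟙 over 2 values
r1 m[φ0→G] = [15, 11]
r1 m[φ0→Q] = [17, 9]
r1 m[φ1→G] = [13, 17]
r1 m[φ1→M] = [16, 14]
r1 m[φ2→A] = [22, 34]
r1 m[φ2→K] = [28, 28]
r1 m[φ2→Q] = [29, 27]
r1 m[φ3→A] = [17, 11]
r1 m[φ3→D] = [12, 16]
r1 m[φ4→D] = [8, 4]
r1 m[φ5→Q] = [1, 3]
r1 m[G→φ0] = [1, 1]
r1 m[G→φ1] = [1, 1]
r1 m[M→φ1] = [1, 1]
r1 m[A→φ2] = [1, 1]
r1 m[A→φ3] = [1, 1]
r1 m[K→φ2] = [1, 1]
r1 m[Q→φ0] = [1, 1]
r1 m[Q→φ2] = [1, 1]
r1 m[Q→φ5] = [1, 1]
r1 m[D→φ3] = [1, 1]
r1 m[D→φ4] = [1, 1]
r2 m[φ0→G] = [15, 11]
r2 m[φ0→Q] = [17, 9]
r2 m[φ1→G] = [13, 17]
r2 m[φ1→M] = [16, 14]
r2 m[φ2→A] = [22, 34]
r2 m[φ2→K] = [28, 28]
r2 m[φ2→Q] = [29, 27]
r2 m[φ3→A] = [17, 11]
r2 m[φ3→D] = [12, 16]
r2 m[φ4→D] = [8, 4]
r2 m[φ5→Q] = [1, 3]
r2 m[G→φ0] = [13, 17]
r2 m[G→φ1] = [15, 11]
r2 m[M→φ1] = [1, 1]
r2 m[A→φ2] = [17, 11]
r2 m[A→φ3] = [22, 34]
r2 m[K→φ2] = [1, 1]
r2 m[Q→φ0] = [29, 81]
r2 m[Q→φ2] = [17, 27]
r2 m[Q→φ5] = [493, 243]
r2 m[D→φ3] = [8, 4]
r2 m[D→φ4] = [12, 16]
r3 m[φ0→G] = [747, 475]
r3 m[φ0→Q] = [253, 129]
r3 m[φ1→G] = [13, 17]
r3 m[φ1→M] = [204, 178]
r3 m[φ2→A] = [464, 758]
r3 m[φ2→K] = [7926, 8300]
r3 m[φ2→Q] = [397, 351]
r3 m[φ3→A] = [104, 56]
r3 m[φ3→D] = [300, 448]
r3 m[φ4→D] = [8, 4]
r3 m[φ5→Q] = [1, 3]
r3 m[G→φ0] = [13, 17]
r3 m[G→φ1] = [15, 11]
r3 m[M→φ1] = [1, 1]
r3 m[A→φ2] = [17, 11]
r3 m[A→φ3] = [22, 34]
r3 m[K→φ2] = [1, 1]
r3 m[Q→φ0] = [29, 81]
r3 m[Q→φ2] = [17, 27]
r3 m[Q→φ5] = [493, 243]
r3 m[D→φ3] = [8, 4]
r3 m[D→φ4] = [12, 16]
r4 m[φ0→G] = [747, 475]
r4 m[φ0→Q] = [253, 129]
r4 m[φ1→G] = [13, 17]
r4 m[φ1→M] = [204, 178]
r4 m[φ2→A] = [464, 758]
r4 m[φ2→K] = [7926, 8300]
r4 m[φ2→Q] = [397, 351]
r4 m[φ3→A] = [104, 56]
r4 m[φ3→D] = [300, 448]
r4 m[φ4→D] = [8, 4]
r4 m[φ5→Q] = [1, 3]
r4 m[G→φ0] = [13, 17]
r4 m[G→φ1] = [747, 475]
r4 m[M→φ1] = [1, 1]
r4 m[A→φ2] = [104, 56]
r4 m[A→φ3] = [464, 758]
r4 m[K→φ2] = [1, 1]
r4 m[Q→φ0] = [397, 1053]
r4 m[Q→φ2] = [253, 387]
r4 m[Q→φ5] = [100441, 45279]
r4 m[D→φ3] = [8, 4]
r4 m[D→φ4] = [300, 448]
r5 m[φ0→G] = [9891, 6335]
r5 m[φ0→Q] = [253, 129]
r5 m[φ1→G] = [13, 17]
r5 m[φ1→M] = [9504, 8282]
r5 m[φ2→A] = [6772, 11014]
r5 m[φ2→K] = [641424, 679648]
r5 m[φ2→Q] = [2248, 1944]
r5 m[φ3→A] = [104, 56]
r5 m[φ3→D] = [6450, 9776]
r5 m[φ4→D] = [8, 4]
r5 m[φ5→Q] = [1, 3]
r5 m[G→φ0] = [13, 17]
r5 m[G→φ1] = [747, 475]
r5 m[M→φ1] = [1, 1]
r5 m[A→φ2] = [104, 56]
r5 m[A→φ3] = [464, 758]
r5 m[K→φ2] = [1, 1]
r5 m[Q→φ0] = [397, 1053]
r5 m[Q→φ2] = [253, 387]
r5 m[Q→φ5] = [100441, 45279]
r5 m[D→φ3] = [8, 4]
r5 m[D→φ4] = [300, 448]
r6 m[φ0→G] = [9891, 6335]
r6 m[φ0→Q] = [253, 129]
r6 m[φ1→G] = [13, 17]
r6 m[φ1→M] = [9504, 8282]
r6 m[φ2→A] = [6772, 11014]
r6 m[φ2→K] = [641424, 679648]
r6 m[φ2→Q] = [2248, 1944]
r6 m[φ3→A] = [104, 56]
r6 m[φ3→D] = [6450, 9776]
r6 m[φ4→D] = [8, 4]
r6 m[φ5→Q] = [1, 3]
r6 m[G→φ0] = [13, 17]
r6 m[G→φ1] = [9891, 6335]
r6 m[M→φ1] = [1, 1]
r6 m[A→φ2] = [104, 56]
r6 m[A→φ3] = [6772, 11014]
r6 m[K→φ2] = [1, 1]
r6 m[Q→φ0] = [2248, 5832]
r6 m[Q→φ2] = [253, 387]
r6 m[Q→φ5] = [568744, 250776]
r6 m[D→φ3] = [8, 4]
r6 m[D→φ4] = [6450, 9776]
r7 m[φ0→G] = [55224, 35480]
r7 m[φ0→Q] = [253, 129]
r7 m[φ1→G] = [13, 17]
r7 m[φ1→M] = [126252, 110026]
r7 m[φ2→A] = [6772, 11014]
r7 m[φ2→K] = [641424, 679648]
r7 m[φ2→Q] = [2248, 1944]
r7 m[φ3→A] = [104, 56]
r7 m[φ3→D] = [93990, 142288]
r7 m[φ4→D] = [8, 4]
r7 m[φ5→Q] = [1, 3]
r7 m[G→φ0] = [13, 17]
r7 m[G→φ1] = [9891, 6335]
r7 m[M→φ1] = [1, 1]
r7 m[A→φ2] = [104, 56]
r7 m[A→φ3] = [6772, 11014]
r7 m[K→φ2] = [1, 1]
r7 m[Q→φ0] = [2248, 5832]
r7 m[Q→φ2] = [253, 387]
r7 m[Q→φ5] = [568744, 250776]
r7 m[D→φ3] = [8, 4]
r7 m[D→φ4] = [6450, 9776]
r8 m[φ0→G] = [55224, 35480]
r8 m[φ0→Q] = [253, 129]
r8 m[φ1→G] = [13, 17]
r8 m[φ1→M] = [126252, 110026]
r8 m[φ2→A] = [6772, 11014]
r8 m[φ2→K] = [641424, 679648]
r8 m[φ2→Q] = [2248, 1944]
r8 m[φ3→A] = [104, 56]
r8 m[φ3→D] = [93990, 142288]
r8 m[φ4→D] = [8, 4]
r8 m[φ5→Q] = [1, 3]
r8 m[G→φ0] = [13, 17]
r8 m[G→φ1] = [55224, 35480]
r8 m[M→φ1] = [1, 1]
r8 m[A→φ2] = [104, 56]
r8 m[A→φ3] = [6772, 11014]
r8 m[K→φ2] = [1, 1]
r8 m[Q→φ0] = [2248, 5832]
r8 m[Q→φ2] = [253, 387]
r8 m[Q→φ5] = [568744, 250776]
r8 m[D→φ3] = [8, 4]
r8 m[D→φ4] = [93990, 142288]
r9 m[φ0→G] = [55224, 35480]
r9 m[φ0→Q] = [253, 129]
r9 m[φ1→G] = [13, 17]
r9 m[φ1→M] = [705888, 615184]
r9 m[φ2→A] = [6772, 11014]
r9 m[φ2→K] = [641424, 679648]
r9 m[φ2→Q] = [2248, 1944]
r9 m[φ3→A] = [104, 56]
r9 m[φ3→D] = [93990, 142288]
r9 m[φ4→D] = [8, 4]
r9 m[φ5→Q] = [1, 3]
r9 m[G→φ0] = [13, 17]
r9 m[G→φ1] = [55224, 35480]
r9 m[M→φ1] = [1, 1]
r9 m[A→φ2] = [104, 56]
r9 m[A→φ3] = [6772, 11014]
r9 m[K→φ2] = [1, 1]
r9 m[Q→φ0] = [2248, 5832]
r9 m[Q→φ2] = [253, 387]
r9 m[Q→φ5] = [568744, 250776]
r9 m[D→φ3] = [8, 4]
r9 m[D→φ4] = [93990, 142288]
r10 m[φ0→G] = [55224, 35480]
r10 m[φ0→Q] = [253, 129]
r10 m[φ1→G] = [13, 17]
r10 m[φ1→M] = [705888, 615184]
r10 m[φ2→A] = [6772, 11014]
r10 m[φ2→K] = [641424, 679648]
r10 m[φ2→Q] = [2248, 1944]
r10 m[φ3→A] = [104, 56]
r10 m[φ3→D] = [93990, 142288]
r10 m[φ4→D] = [8, 4]
r10 m[φ5→Q] = [1, 3]
r10 m[G→φ0] = [13, 17]
r10 m[G→φ1] = [55224, 35480]
r10 m[M→φ1] = [1, 1]
r10 m[A→φ2] = [104, 56]
r10 m[A→φ3] = [6772, 11014]
r10 m[K→φ2] = [1, 1]
r10 m[Q→φ0] = [2248, 5832]
r10 m[Q→φ2] = [253, 387]
r10 m[Q→φ5] = [568744, 250776]
r10 m[D→φ3] = [8, 4]
r10 m[D→φ4] = [93990, 142288]
fixed point reached at round 10
b[G] = ⊗ incoming = [717912, 603160]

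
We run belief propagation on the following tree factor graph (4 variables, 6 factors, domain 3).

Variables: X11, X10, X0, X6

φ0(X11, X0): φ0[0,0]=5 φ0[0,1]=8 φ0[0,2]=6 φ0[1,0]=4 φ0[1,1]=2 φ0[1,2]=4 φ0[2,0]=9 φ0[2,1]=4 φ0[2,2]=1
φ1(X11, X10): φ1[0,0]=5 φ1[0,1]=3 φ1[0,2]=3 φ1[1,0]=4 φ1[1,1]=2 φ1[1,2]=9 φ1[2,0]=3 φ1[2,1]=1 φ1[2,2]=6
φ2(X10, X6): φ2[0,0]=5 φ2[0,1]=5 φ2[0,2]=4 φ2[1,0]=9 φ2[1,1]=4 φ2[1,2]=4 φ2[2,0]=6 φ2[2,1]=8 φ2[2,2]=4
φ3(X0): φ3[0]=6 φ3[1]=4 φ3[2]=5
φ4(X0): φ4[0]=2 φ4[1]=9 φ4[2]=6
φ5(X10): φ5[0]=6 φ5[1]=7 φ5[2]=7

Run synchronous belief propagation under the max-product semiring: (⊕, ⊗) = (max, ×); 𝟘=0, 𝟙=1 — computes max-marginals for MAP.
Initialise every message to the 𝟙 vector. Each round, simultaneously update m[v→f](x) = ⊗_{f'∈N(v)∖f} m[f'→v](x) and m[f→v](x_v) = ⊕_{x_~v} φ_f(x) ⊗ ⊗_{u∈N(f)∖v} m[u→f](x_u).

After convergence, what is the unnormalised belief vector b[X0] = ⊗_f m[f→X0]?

b[X0] = [36288, 54432, 60480]

init: all messages = 𝟙 over 3 values
r1 m[φ0→X11] = [8, 4, 9]
r1 m[φ0→X0] = [9, 8, 6]
r1 m[φ1→X11] = [5, 9, 6]
r1 m[φ1→X10] = [5, 3, 9]
r1 m[φ2→X10] = [5, 9, 8]
r1 m[φ2→X6] = [9, 8, 4]
r1 m[φ3→X0] = [6, 4, 5]
r1 m[φ4→X0] = [2, 9, 6]
r1 m[φ5→X10] = [6, 7, 7]
r1 m[X11→φ0] = [1, 1, 1]
r1 m[X11→φ1] = [1, 1, 1]
r1 m[X10→φ1] = [1, 1, 1]
r1 m[X10→φ2] = [1, 1, 1]
r1 m[X10→φ5] = [1, 1, 1]
r1 m[X0→φ0] = [1, 1, 1]
r1 m[X0→φ3] = [1, 1, 1]
r1 m[X0→φ4] = [1, 1, 1]
r1 m[X6→φ2] = [1, 1, 1]
r2 m[φ0→X11] = [8, 4, 9]
r2 m[φ0→X0] = [9, 8, 6]
r2 m[φ1→X11] = [5, 9, 6]
r2 m[φ1→X10] = [5, 3, 9]
r2 m[φ2→X10] = [5, 9, 8]
r2 m[φ2→X6] = [9, 8, 4]
r2 m[φ3→X0] = [6, 4, 5]
r2 m[φ4→X0] = [2, 9, 6]
r2 m[φ5→X10] = [6, 7, 7]
r2 m[X11→φ0] = [5, 9, 6]
r2 m[X11→φ1] = [8, 4, 9]
r2 m[X10→φ1] = [30, 63, 56]
r2 m[X10→φ2] = [30, 21, 63]
r2 m[X10→φ5] = [25, 27, 72]
r2 m[X0→φ0] = [12, 36, 30]
r2 m[X0→φ3] = [18, 72, 36]
r2 m[X0→φ4] = [54, 32, 30]
r2 m[X6→φ2] = [1, 1, 1]
r3 m[φ0→X11] = [288, 120, 144]
r3 m[φ0→X0] = [54, 40, 36]
r3 m[φ1→X11] = [189, 504, 336]
r3 m[φ1→X10] = [40, 24, 54]
r3 m[φ2→X10] = [5, 9, 8]
r3 m[φ2→X6] = [378, 504, 252]
r3 m[φ3→X0] = [6, 4, 5]
r3 m[φ4→X0] = [2, 9, 6]
r3 m[φ5→X10] = [6, 7, 7]
r3 m[X11→φ0] = [5, 9, 6]
r3 m[X11→φ1] = [8, 4, 9]
r3 m[X10→φ1] = [30, 63, 56]
r3 m[X10→φ2] = [30, 21, 63]
r3 m[X10→φ5] = [25, 27, 72]
r3 m[X0→φ0] = [12, 36, 30]
r3 m[X0→φ3] = [18, 72, 36]
r3 m[X0→φ4] = [54, 32, 30]
r3 m[X6→φ2] = [1, 1, 1]
r4 m[φ0→X11] = [288, 120, 144]
r4 m[φ0→X0] = [54, 40, 36]
r4 m[φ1→X11] = [189, 504, 336]
r4 m[φ1→X10] = [40, 24, 54]
r4 m[φ2→X10] = [5, 9, 8]
r4 m[φ2→X6] = [378, 504, 252]
r4 m[φ3→X0] = [6, 4, 5]
r4 m[φ4→X0] = [2, 9, 6]
r4 m[φ5→X10] = [6, 7, 7]
r4 m[X11→φ0] = [189, 504, 336]
r4 m[X11→φ1] = [288, 120, 144]
r4 m[X10→φ1] = [30, 63, 56]
r4 m[X10→φ2] = [240, 168, 378]
r4 m[X10→φ5] = [200, 216, 432]
r4 m[X0→φ0] = [12, 36, 30]
r4 m[X0→φ3] = [108, 360, 216]
r4 m[X0→φ4] = [324, 160, 180]
r4 m[X6→φ2] = [1, 1, 1]
r5 m[φ0→X11] = [288, 120, 144]
r5 m[φ0→X0] = [3024, 1512, 2016]
r5 m[φ1→X11] = [189, 504, 336]
r5 m[φ1→X10] = [1440, 864, 1080]
r5 m[φ2→X10] = [5, 9, 8]
r5 m[φ2→X6] = [2268, 3024, 1512]
r5 m[φ3→X0] = [6, 4, 5]
r5 m[φ4→X0] = [2, 9, 6]
r5 m[φ5→X10] = [6, 7, 7]
r5 m[X11→φ0] = [189, 504, 336]
r5 m[X11→φ1] = [288, 120, 144]
r5 m[X10→φ1] = [30, 63, 56]
r5 m[X10→φ2] = [240, 168, 378]
r5 m[X10→φ5] = [200, 216, 432]
r5 m[X0→φ0] = [12, 36, 30]
r5 m[X0→φ3] = [108, 360, 216]
r5 m[X0→φ4] = [324, 160, 180]
r5 m[X6→φ2] = [1, 1, 1]
r6 m[φ0→X11] = [288, 120, 144]
r6 m[φ0→X0] = [3024, 1512, 2016]
r6 m[φ1→X11] = [189, 504, 336]
r6 m[φ1→X10] = [1440, 864, 1080]
r6 m[φ2→X10] = [5, 9, 8]
r6 m[φ2→X6] = [2268, 3024, 1512]
r6 m[φ3→X0] = [6, 4, 5]
r6 m[φ4→X0] = [2, 9, 6]
r6 m[φ5→X10] = [6, 7, 7]
r6 m[X11→φ0] = [189, 504, 336]
r6 m[X11→φ1] = [288, 120, 144]
r6 m[X10→φ1] = [30, 63, 56]
r6 m[X10→φ2] = [8640, 6048, 7560]
r6 m[X10→φ5] = [7200, 7776, 8640]
r6 m[X0→φ0] = [12, 36, 30]
r6 m[X0→φ3] = [6048, 13608, 12096]
r6 m[X0→φ4] = [18144, 6048, 10080]
r6 m[X6→φ2] = [1, 1, 1]
r7 m[φ0→X11] = [288, 120, 144]
r7 m[φ0→X0] = [3024, 1512, 2016]
r7 m[φ1→X11] = [189, 504, 336]
r7 m[φ1→X10] = [1440, 864, 1080]
r7 m[φ2→X10] = [5, 9, 8]
r7 m[φ2→X6] = [54432, 60480, 34560]
r7 m[φ3→X0] = [6, 4, 5]
r7 m[φ4→X0] = [2, 9, 6]
r7 m[φ5→X10] = [6, 7, 7]
r7 m[X11→φ0] = [189, 504, 336]
r7 m[X11→φ1] = [288, 120, 144]
r7 m[X10→φ1] = [30, 63, 56]
r7 m[X10→φ2] = [8640, 6048, 7560]
r7 m[X10→φ5] = [7200, 7776, 8640]
r7 m[X0→φ0] = [12, 36, 30]
r7 m[X0→φ3] = [6048, 13608, 12096]
r7 m[X0→φ4] = [18144, 6048, 10080]
r7 m[X6→φ2] = [1, 1, 1]
r8 m[φ0→X11] = [288, 120, 144]
r8 m[φ0→X0] = [3024, 1512, 2016]
r8 m[φ1→X11] = [189, 504, 336]
r8 m[φ1→X10] = [1440, 864, 1080]
r8 m[φ2→X10] = [5, 9, 8]
r8 m[φ2→X6] = [54432, 60480, 34560]
r8 m[φ3→X0] = [6, 4, 5]
r8 m[φ4→X0] = [2, 9, 6]
r8 m[φ5→X10] = [6, 7, 7]
r8 m[X11→φ0] = [189, 504, 336]
r8 m[X11→φ1] = [288, 120, 144]
r8 m[X10→φ1] = [30, 63, 56]
r8 m[X10→φ2] = [8640, 6048, 7560]
r8 m[X10→φ5] = [7200, 7776, 8640]
r8 m[X0→φ0] = [12, 36, 30]
r8 m[X0→φ3] = [6048, 13608, 12096]
r8 m[X0→φ4] = [18144, 6048, 10080]
r8 m[X6→φ2] = [1, 1, 1]
fixed point reached at round 8
b[X0] = ⊗ incoming = [36288, 54432, 60480]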